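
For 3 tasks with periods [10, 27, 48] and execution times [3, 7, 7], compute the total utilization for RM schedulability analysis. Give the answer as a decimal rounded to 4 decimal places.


Compute individual utilizations (exact fractions):
  Task 1: C/T = 3/10 (approx. 0.3)
  Task 2: C/T = 7/27 (approx. 0.2593)
  Task 3: C/T = 7/48 (approx. 0.1458)
Total utilization U = 3/10 + 7/27 + 7/48 = 1523/2160
Rounded to 4 decimal places: U = 0.7051
RM (Liu & Layland) bound for 3 tasks = 0.779763; compare with U = 1523/2160 (approx. 0.705093)
U <= bound, so schedulable by RM sufficient condition.

0.7051


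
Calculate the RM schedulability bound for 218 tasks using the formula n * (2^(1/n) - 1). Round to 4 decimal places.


Compute 2^(1/218) = 1.0031846344
Subtract 1: 1.0031846344 - 1 = 0.0031846344
Multiply by n: 218 * 0.0031846344 = 0.6942502992
Round to 4 dp: 0.6943

0.6943


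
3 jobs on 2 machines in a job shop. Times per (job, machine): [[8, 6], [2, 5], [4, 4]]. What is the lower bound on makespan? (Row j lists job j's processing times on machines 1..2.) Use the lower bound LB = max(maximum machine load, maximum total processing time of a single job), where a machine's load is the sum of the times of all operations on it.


Machine loads:
  Machine 1: 8 + 2 + 4 = 14
  Machine 2: 6 + 5 + 4 = 15
Max machine load = 15
Job totals:
  Job 1: 14
  Job 2: 7
  Job 3: 8
Max job total = 14
Lower bound = max(15, 14) = 15

15


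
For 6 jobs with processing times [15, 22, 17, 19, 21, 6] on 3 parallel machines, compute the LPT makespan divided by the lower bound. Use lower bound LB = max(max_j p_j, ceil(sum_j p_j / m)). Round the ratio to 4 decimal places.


LPT order: [22, 21, 19, 17, 15, 6]
Machine loads after assignment: [28, 36, 36]
LPT makespan = 36
Lower bound = max(max_job, ceil(total/3)) = max(22, 34) = 34
Ratio = 36 / 34 = 1.0588

1.0588


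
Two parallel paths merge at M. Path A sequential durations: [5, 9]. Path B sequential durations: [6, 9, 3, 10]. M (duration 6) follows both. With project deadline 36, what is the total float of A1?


Forward pass: ES(A1) = sum of predecessors on chain A = 0
EF = ES + duration = 0 + 5 = 5
Backward pass: LF(M) = deadline = 36; LS(M) = 36 - 6 = 30
LF(A1) = LS(M) - sum(successors on chain A) = 30 - 9 = 21
LS = LF - duration = 21 - 5 = 16
Total float = LS - ES = 16 - 0 = 16

16


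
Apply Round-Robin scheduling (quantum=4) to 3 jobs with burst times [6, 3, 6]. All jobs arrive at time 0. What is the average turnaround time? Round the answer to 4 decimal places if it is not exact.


Time quantum = 4
Execution trace:
  J1 runs 4 units, time = 4
  J2 runs 3 units, time = 7
  J3 runs 4 units, time = 11
  J1 runs 2 units, time = 13
  J3 runs 2 units, time = 15
Finish times: [13, 7, 15]
Average turnaround = 35/3 = 11.6667

11.6667


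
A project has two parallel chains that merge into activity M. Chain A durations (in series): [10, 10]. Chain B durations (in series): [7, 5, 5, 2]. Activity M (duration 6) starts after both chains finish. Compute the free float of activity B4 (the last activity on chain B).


ES(B4) = sum of predecessors on chain B = 17
EF(B4) = ES + duration = 17 + 2 = 19
Successor of B4 is M. ES(M) = max(sum(A), sum(B)) = max(20, 19) = 20
Free float = ES(successor) - EF(current) = 20 - 19 = 1

1


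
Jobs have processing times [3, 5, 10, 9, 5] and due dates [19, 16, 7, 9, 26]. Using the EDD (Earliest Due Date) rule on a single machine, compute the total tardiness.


Sort by due date (EDD order): [(10, 7), (9, 9), (5, 16), (3, 19), (5, 26)]
Compute completion times and tardiness:
  Job 1: p=10, d=7, C=10, tardiness=max(0,10-7)=3
  Job 2: p=9, d=9, C=19, tardiness=max(0,19-9)=10
  Job 3: p=5, d=16, C=24, tardiness=max(0,24-16)=8
  Job 4: p=3, d=19, C=27, tardiness=max(0,27-19)=8
  Job 5: p=5, d=26, C=32, tardiness=max(0,32-26)=6
Total tardiness = 35

35


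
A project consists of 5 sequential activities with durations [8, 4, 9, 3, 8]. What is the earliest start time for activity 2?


Activity 2 starts after activities 1 through 1 complete.
Predecessor durations: [8]
ES = 8 = 8

8


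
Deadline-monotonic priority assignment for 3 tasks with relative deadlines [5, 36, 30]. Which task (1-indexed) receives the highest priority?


Sort tasks by relative deadline (ascending):
  Task 1: deadline = 5
  Task 3: deadline = 30
  Task 2: deadline = 36
Priority order (highest first): [1, 3, 2]
Highest priority task = 1

1


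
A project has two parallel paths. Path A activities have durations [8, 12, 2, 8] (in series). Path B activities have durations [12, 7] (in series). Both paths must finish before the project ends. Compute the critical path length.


Path A total = 8 + 12 + 2 + 8 = 30
Path B total = 12 + 7 = 19
Critical path = longest path = max(30, 19) = 30

30


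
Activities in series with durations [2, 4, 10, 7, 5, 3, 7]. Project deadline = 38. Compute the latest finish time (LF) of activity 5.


LF(activity 5) = deadline - sum of successor durations
Successors: activities 6 through 7 with durations [3, 7]
Sum of successor durations = 10
LF = 38 - 10 = 28

28


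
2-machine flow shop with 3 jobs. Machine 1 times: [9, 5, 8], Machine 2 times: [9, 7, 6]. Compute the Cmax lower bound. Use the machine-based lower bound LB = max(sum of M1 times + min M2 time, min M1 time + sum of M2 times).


LB1 = sum(M1 times) + min(M2 times) = 22 + 6 = 28
LB2 = min(M1 times) + sum(M2 times) = 5 + 22 = 27
Lower bound = max(LB1, LB2) = max(28, 27) = 28

28


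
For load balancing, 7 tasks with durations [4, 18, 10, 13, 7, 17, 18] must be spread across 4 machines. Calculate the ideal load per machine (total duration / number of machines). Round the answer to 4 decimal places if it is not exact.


Total processing time = 4 + 18 + 10 + 13 + 7 + 17 + 18 = 87
Number of machines = 4
Ideal balanced load = 87 / 4 = 21.75

21.75


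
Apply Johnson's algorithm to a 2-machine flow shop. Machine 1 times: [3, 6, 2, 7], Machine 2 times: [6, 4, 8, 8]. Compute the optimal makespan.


Apply Johnson's rule:
  Group 1 (a <= b): [(3, 2, 8), (1, 3, 6), (4, 7, 8)]
  Group 2 (a > b): [(2, 6, 4)]
Optimal job order: [3, 1, 4, 2]
Schedule:
  Job 3: M1 done at 2, M2 done at 10
  Job 1: M1 done at 5, M2 done at 16
  Job 4: M1 done at 12, M2 done at 24
  Job 2: M1 done at 18, M2 done at 28
Makespan = 28

28


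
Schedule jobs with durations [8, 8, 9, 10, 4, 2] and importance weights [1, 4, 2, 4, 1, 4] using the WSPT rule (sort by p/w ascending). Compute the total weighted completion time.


Compute p/w ratios and sort ascending (WSPT): [(2, 4), (8, 4), (10, 4), (4, 1), (9, 2), (8, 1)]
Compute weighted completion times:
  Job (p=2,w=4): C=2, w*C=4*2=8
  Job (p=8,w=4): C=10, w*C=4*10=40
  Job (p=10,w=4): C=20, w*C=4*20=80
  Job (p=4,w=1): C=24, w*C=1*24=24
  Job (p=9,w=2): C=33, w*C=2*33=66
  Job (p=8,w=1): C=41, w*C=1*41=41
Total weighted completion time = 259

259


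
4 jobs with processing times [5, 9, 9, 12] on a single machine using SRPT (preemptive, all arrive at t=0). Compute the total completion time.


Since all jobs arrive at t=0, SRPT equals SPT ordering.
SPT order: [5, 9, 9, 12]
Completion times:
  Job 1: p=5, C=5
  Job 2: p=9, C=14
  Job 3: p=9, C=23
  Job 4: p=12, C=35
Total completion time = 5 + 14 + 23 + 35 = 77

77


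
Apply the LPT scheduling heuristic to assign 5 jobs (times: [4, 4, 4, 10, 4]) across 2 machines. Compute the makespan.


Sort jobs in decreasing order (LPT): [10, 4, 4, 4, 4]
Assign each job to the least loaded machine:
  Machine 1: jobs [10, 4], load = 14
  Machine 2: jobs [4, 4, 4], load = 12
Makespan = max load = 14

14


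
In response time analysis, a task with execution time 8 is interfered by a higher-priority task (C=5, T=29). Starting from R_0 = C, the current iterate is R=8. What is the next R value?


R_next = C + ceil(R_prev / T_hp) * C_hp
ceil(8 / 29) = ceil(0.2759) = 1
Interference = 1 * 5 = 5
R_next = 8 + 5 = 13

13


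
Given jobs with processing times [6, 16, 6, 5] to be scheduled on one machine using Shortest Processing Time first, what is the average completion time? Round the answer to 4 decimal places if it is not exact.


Sort jobs by processing time (SPT order): [5, 6, 6, 16]
Compute completion times sequentially:
  Job 1: processing = 5, completes at 5
  Job 2: processing = 6, completes at 11
  Job 3: processing = 6, completes at 17
  Job 4: processing = 16, completes at 33
Sum of completion times = 66
Average completion time = 66/4 = 16.5

16.5


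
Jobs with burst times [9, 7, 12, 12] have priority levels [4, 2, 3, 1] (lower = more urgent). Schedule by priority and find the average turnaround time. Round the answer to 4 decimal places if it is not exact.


Sort by priority (ascending = highest first):
Order: [(1, 12), (2, 7), (3, 12), (4, 9)]
Completion times:
  Priority 1, burst=12, C=12
  Priority 2, burst=7, C=19
  Priority 3, burst=12, C=31
  Priority 4, burst=9, C=40
Average turnaround = 102/4 = 25.5

25.5


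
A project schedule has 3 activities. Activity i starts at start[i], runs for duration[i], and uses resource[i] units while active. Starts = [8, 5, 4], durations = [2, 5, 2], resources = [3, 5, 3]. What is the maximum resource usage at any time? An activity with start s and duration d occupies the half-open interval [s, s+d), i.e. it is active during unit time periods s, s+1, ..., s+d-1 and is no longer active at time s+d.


Each activity i is active on [start_i, start_i + duration_i).
Compute total resource usage per time slot:
  t=0: active resources = [], total = 0
  t=1: active resources = [], total = 0
  t=2: active resources = [], total = 0
  t=3: active resources = [], total = 0
  t=4: active resources = [3], total = 3
  t=5: active resources = [5, 3], total = 8
  t=6: active resources = [5], total = 5
  t=7: active resources = [5], total = 5
  t=8: active resources = [3, 5], total = 8
  t=9: active resources = [3, 5], total = 8
Peak resource demand = 8

8


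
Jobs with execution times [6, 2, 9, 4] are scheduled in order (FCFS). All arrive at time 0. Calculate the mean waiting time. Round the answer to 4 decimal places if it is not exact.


FCFS order (as given): [6, 2, 9, 4]
Waiting times:
  Job 1: wait = 0
  Job 2: wait = 6
  Job 3: wait = 8
  Job 4: wait = 17
Sum of waiting times = 31
Average waiting time = 31/4 = 7.75

7.75


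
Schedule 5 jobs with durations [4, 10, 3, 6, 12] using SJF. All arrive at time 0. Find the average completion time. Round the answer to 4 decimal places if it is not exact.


SJF order (ascending): [3, 4, 6, 10, 12]
Completion times:
  Job 1: burst=3, C=3
  Job 2: burst=4, C=7
  Job 3: burst=6, C=13
  Job 4: burst=10, C=23
  Job 5: burst=12, C=35
Average completion = 81/5 = 16.2

16.2


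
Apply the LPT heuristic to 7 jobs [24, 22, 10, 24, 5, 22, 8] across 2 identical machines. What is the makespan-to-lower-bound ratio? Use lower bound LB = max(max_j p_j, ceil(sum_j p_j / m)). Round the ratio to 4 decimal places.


LPT order: [24, 24, 22, 22, 10, 8, 5]
Machine loads after assignment: [56, 59]
LPT makespan = 59
Lower bound = max(max_job, ceil(total/2)) = max(24, 58) = 58
Ratio = 59 / 58 = 1.0172

1.0172


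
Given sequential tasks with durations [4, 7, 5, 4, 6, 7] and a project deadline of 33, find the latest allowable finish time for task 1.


LF(activity 1) = deadline - sum of successor durations
Successors: activities 2 through 6 with durations [7, 5, 4, 6, 7]
Sum of successor durations = 29
LF = 33 - 29 = 4

4


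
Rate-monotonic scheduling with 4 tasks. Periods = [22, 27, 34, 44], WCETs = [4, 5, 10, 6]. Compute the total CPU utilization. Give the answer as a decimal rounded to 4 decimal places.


Compute individual utilizations (exact fractions):
  Task 1: C/T = 4/22 = 2/11 (approx. 0.1818)
  Task 2: C/T = 5/27 (approx. 0.1852)
  Task 3: C/T = 10/34 = 5/17 (approx. 0.2941)
  Task 4: C/T = 6/44 = 3/22 (approx. 0.1364)
Total utilization U = 2/11 + 5/27 + 5/17 + 3/22 = 8053/10098
Rounded to 4 decimal places: U = 0.7975
RM (Liu & Layland) bound for 4 tasks = 0.756828; compare with U = 8053/10098 (approx. 0.797485)
bound < U <= 1, so the RM sufficient condition is not met (inconclusive; an exact test such as response-time analysis is needed).

0.7975


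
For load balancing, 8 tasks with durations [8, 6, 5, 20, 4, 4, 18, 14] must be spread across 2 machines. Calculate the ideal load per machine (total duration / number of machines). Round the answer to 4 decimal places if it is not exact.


Total processing time = 8 + 6 + 5 + 20 + 4 + 4 + 18 + 14 = 79
Number of machines = 2
Ideal balanced load = 79 / 2 = 39.5

39.5


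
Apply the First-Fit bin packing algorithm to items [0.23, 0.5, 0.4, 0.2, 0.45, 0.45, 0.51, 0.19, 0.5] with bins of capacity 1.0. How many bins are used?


Place items sequentially using First-Fit:
  Item 0.23 -> new Bin 1
  Item 0.5 -> Bin 1 (now 0.73)
  Item 0.4 -> new Bin 2
  Item 0.2 -> Bin 1 (now 0.93)
  Item 0.45 -> Bin 2 (now 0.85)
  Item 0.45 -> new Bin 3
  Item 0.51 -> Bin 3 (now 0.96)
  Item 0.19 -> new Bin 4
  Item 0.5 -> Bin 4 (now 0.69)
Total bins used = 4

4


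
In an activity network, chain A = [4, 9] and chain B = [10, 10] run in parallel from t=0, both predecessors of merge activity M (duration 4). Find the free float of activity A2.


ES(A2) = sum of predecessors on chain A = 4
EF(A2) = ES + duration = 4 + 9 = 13
Successor of A2 is M. ES(M) = max(sum(A), sum(B)) = max(13, 20) = 20
Free float = ES(successor) - EF(current) = 20 - 13 = 7

7


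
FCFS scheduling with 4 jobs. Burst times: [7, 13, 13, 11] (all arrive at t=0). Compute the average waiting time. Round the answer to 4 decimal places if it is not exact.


FCFS order (as given): [7, 13, 13, 11]
Waiting times:
  Job 1: wait = 0
  Job 2: wait = 7
  Job 3: wait = 20
  Job 4: wait = 33
Sum of waiting times = 60
Average waiting time = 60/4 = 15.0

15.0


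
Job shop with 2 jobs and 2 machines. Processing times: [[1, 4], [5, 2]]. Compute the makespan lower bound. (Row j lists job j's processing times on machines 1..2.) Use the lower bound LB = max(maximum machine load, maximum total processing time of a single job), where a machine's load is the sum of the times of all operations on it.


Machine loads:
  Machine 1: 1 + 5 = 6
  Machine 2: 4 + 2 = 6
Max machine load = 6
Job totals:
  Job 1: 5
  Job 2: 7
Max job total = 7
Lower bound = max(6, 7) = 7

7


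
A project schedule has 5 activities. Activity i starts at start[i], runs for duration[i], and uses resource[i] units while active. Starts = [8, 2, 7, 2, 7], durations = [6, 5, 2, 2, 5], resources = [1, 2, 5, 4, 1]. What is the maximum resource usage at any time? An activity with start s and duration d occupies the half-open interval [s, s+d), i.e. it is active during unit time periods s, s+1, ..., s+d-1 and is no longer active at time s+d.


Each activity i is active on [start_i, start_i + duration_i).
Compute total resource usage per time slot:
  t=0: active resources = [], total = 0
  t=1: active resources = [], total = 0
  t=2: active resources = [2, 4], total = 6
  t=3: active resources = [2, 4], total = 6
  t=4: active resources = [2], total = 2
  t=5: active resources = [2], total = 2
  t=6: active resources = [2], total = 2
  t=7: active resources = [5, 1], total = 6
  t=8: active resources = [1, 5, 1], total = 7
  t=9: active resources = [1, 1], total = 2
  t=10: active resources = [1, 1], total = 2
  t=11: active resources = [1, 1], total = 2
  t=12: active resources = [1], total = 1
  t=13: active resources = [1], total = 1
Peak resource demand = 7

7


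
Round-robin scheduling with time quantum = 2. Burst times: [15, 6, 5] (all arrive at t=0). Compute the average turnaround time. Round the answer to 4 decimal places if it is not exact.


Time quantum = 2
Execution trace:
  J1 runs 2 units, time = 2
  J2 runs 2 units, time = 4
  J3 runs 2 units, time = 6
  J1 runs 2 units, time = 8
  J2 runs 2 units, time = 10
  J3 runs 2 units, time = 12
  J1 runs 2 units, time = 14
  J2 runs 2 units, time = 16
  J3 runs 1 units, time = 17
  J1 runs 2 units, time = 19
  J1 runs 2 units, time = 21
  J1 runs 2 units, time = 23
  J1 runs 2 units, time = 25
  J1 runs 1 units, time = 26
Finish times: [26, 16, 17]
Average turnaround = 59/3 = 19.6667

19.6667


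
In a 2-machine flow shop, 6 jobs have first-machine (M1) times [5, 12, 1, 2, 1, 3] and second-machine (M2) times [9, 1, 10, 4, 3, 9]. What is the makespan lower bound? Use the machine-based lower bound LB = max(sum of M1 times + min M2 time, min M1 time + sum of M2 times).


LB1 = sum(M1 times) + min(M2 times) = 24 + 1 = 25
LB2 = min(M1 times) + sum(M2 times) = 1 + 36 = 37
Lower bound = max(LB1, LB2) = max(25, 37) = 37

37


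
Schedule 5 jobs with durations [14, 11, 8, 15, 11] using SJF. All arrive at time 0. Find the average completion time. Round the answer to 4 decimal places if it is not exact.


SJF order (ascending): [8, 11, 11, 14, 15]
Completion times:
  Job 1: burst=8, C=8
  Job 2: burst=11, C=19
  Job 3: burst=11, C=30
  Job 4: burst=14, C=44
  Job 5: burst=15, C=59
Average completion = 160/5 = 32.0

32.0


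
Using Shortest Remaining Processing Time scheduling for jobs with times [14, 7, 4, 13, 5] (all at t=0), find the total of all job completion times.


Since all jobs arrive at t=0, SRPT equals SPT ordering.
SPT order: [4, 5, 7, 13, 14]
Completion times:
  Job 1: p=4, C=4
  Job 2: p=5, C=9
  Job 3: p=7, C=16
  Job 4: p=13, C=29
  Job 5: p=14, C=43
Total completion time = 4 + 9 + 16 + 29 + 43 = 101

101


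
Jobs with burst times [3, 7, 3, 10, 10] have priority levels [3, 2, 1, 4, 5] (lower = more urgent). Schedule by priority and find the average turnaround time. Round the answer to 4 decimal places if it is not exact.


Sort by priority (ascending = highest first):
Order: [(1, 3), (2, 7), (3, 3), (4, 10), (5, 10)]
Completion times:
  Priority 1, burst=3, C=3
  Priority 2, burst=7, C=10
  Priority 3, burst=3, C=13
  Priority 4, burst=10, C=23
  Priority 5, burst=10, C=33
Average turnaround = 82/5 = 16.4

16.4


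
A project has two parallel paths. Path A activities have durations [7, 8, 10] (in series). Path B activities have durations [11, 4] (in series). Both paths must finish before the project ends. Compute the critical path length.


Path A total = 7 + 8 + 10 = 25
Path B total = 11 + 4 = 15
Critical path = longest path = max(25, 15) = 25

25


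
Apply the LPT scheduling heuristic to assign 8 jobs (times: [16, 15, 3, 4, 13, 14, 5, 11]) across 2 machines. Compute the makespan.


Sort jobs in decreasing order (LPT): [16, 15, 14, 13, 11, 5, 4, 3]
Assign each job to the least loaded machine:
  Machine 1: jobs [16, 13, 11], load = 40
  Machine 2: jobs [15, 14, 5, 4, 3], load = 41
Makespan = max load = 41

41


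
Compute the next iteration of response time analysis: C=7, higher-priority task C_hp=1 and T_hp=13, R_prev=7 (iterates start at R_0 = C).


R_next = C + ceil(R_prev / T_hp) * C_hp
ceil(7 / 13) = ceil(0.5385) = 1
Interference = 1 * 1 = 1
R_next = 7 + 1 = 8

8


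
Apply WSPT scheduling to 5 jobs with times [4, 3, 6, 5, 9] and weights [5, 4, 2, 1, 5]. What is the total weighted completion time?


Compute p/w ratios and sort ascending (WSPT): [(3, 4), (4, 5), (9, 5), (6, 2), (5, 1)]
Compute weighted completion times:
  Job (p=3,w=4): C=3, w*C=4*3=12
  Job (p=4,w=5): C=7, w*C=5*7=35
  Job (p=9,w=5): C=16, w*C=5*16=80
  Job (p=6,w=2): C=22, w*C=2*22=44
  Job (p=5,w=1): C=27, w*C=1*27=27
Total weighted completion time = 198

198


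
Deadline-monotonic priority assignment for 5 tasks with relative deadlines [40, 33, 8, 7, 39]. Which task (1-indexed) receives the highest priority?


Sort tasks by relative deadline (ascending):
  Task 4: deadline = 7
  Task 3: deadline = 8
  Task 2: deadline = 33
  Task 5: deadline = 39
  Task 1: deadline = 40
Priority order (highest first): [4, 3, 2, 5, 1]
Highest priority task = 4

4


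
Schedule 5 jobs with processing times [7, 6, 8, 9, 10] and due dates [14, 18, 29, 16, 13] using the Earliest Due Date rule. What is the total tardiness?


Sort by due date (EDD order): [(10, 13), (7, 14), (9, 16), (6, 18), (8, 29)]
Compute completion times and tardiness:
  Job 1: p=10, d=13, C=10, tardiness=max(0,10-13)=0
  Job 2: p=7, d=14, C=17, tardiness=max(0,17-14)=3
  Job 3: p=9, d=16, C=26, tardiness=max(0,26-16)=10
  Job 4: p=6, d=18, C=32, tardiness=max(0,32-18)=14
  Job 5: p=8, d=29, C=40, tardiness=max(0,40-29)=11
Total tardiness = 38

38


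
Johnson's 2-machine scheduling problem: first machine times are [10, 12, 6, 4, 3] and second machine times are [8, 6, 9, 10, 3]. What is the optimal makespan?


Apply Johnson's rule:
  Group 1 (a <= b): [(5, 3, 3), (4, 4, 10), (3, 6, 9)]
  Group 2 (a > b): [(1, 10, 8), (2, 12, 6)]
Optimal job order: [5, 4, 3, 1, 2]
Schedule:
  Job 5: M1 done at 3, M2 done at 6
  Job 4: M1 done at 7, M2 done at 17
  Job 3: M1 done at 13, M2 done at 26
  Job 1: M1 done at 23, M2 done at 34
  Job 2: M1 done at 35, M2 done at 41
Makespan = 41

41


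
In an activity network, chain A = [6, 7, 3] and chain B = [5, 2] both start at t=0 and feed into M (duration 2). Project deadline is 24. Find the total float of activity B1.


Forward pass: ES(B1) = sum of predecessors on chain B = 0
EF = ES + duration = 0 + 5 = 5
Backward pass: LF(M) = deadline = 24; LS(M) = 24 - 2 = 22
LF(B1) = LS(M) - sum(successors on chain B) = 22 - 2 = 20
LS = LF - duration = 20 - 5 = 15
Total float = LS - ES = 15 - 0 = 15

15


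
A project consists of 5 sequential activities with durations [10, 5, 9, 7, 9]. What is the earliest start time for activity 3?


Activity 3 starts after activities 1 through 2 complete.
Predecessor durations: [10, 5]
ES = 10 + 5 = 15

15


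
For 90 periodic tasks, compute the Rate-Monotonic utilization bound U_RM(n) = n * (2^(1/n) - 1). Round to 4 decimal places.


Compute 2^(1/90) = 1.0077313692
Subtract 1: 1.0077313692 - 1 = 0.0077313692
Multiply by n: 90 * 0.0077313692 = 0.6958232280
Round to 4 dp: 0.6958

0.6958


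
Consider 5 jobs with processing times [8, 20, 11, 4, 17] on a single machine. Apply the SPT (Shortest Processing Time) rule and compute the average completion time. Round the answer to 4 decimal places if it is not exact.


Sort jobs by processing time (SPT order): [4, 8, 11, 17, 20]
Compute completion times sequentially:
  Job 1: processing = 4, completes at 4
  Job 2: processing = 8, completes at 12
  Job 3: processing = 11, completes at 23
  Job 4: processing = 17, completes at 40
  Job 5: processing = 20, completes at 60
Sum of completion times = 139
Average completion time = 139/5 = 27.8

27.8


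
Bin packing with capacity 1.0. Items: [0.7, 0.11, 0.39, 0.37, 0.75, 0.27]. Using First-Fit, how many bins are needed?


Place items sequentially using First-Fit:
  Item 0.7 -> new Bin 1
  Item 0.11 -> Bin 1 (now 0.81)
  Item 0.39 -> new Bin 2
  Item 0.37 -> Bin 2 (now 0.76)
  Item 0.75 -> new Bin 3
  Item 0.27 -> new Bin 4
Total bins used = 4

4


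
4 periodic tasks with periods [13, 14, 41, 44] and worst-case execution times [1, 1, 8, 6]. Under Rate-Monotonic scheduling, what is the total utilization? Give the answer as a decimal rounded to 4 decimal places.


Compute individual utilizations (exact fractions):
  Task 1: C/T = 1/13 (approx. 0.0769)
  Task 2: C/T = 1/14 (approx. 0.0714)
  Task 3: C/T = 8/41 (approx. 0.1951)
  Task 4: C/T = 6/44 = 3/22 (approx. 0.1364)
Total utilization U = 1/13 + 1/14 + 8/41 + 3/22 = 19693/41041
Rounded to 4 decimal places: U = 0.4798
RM (Liu & Layland) bound for 4 tasks = 0.756828; compare with U = 19693/41041 (approx. 0.479837)
U <= bound, so schedulable by RM sufficient condition.

0.4798


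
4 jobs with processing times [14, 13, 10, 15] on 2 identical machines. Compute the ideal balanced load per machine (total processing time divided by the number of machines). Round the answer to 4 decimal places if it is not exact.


Total processing time = 14 + 13 + 10 + 15 = 52
Number of machines = 2
Ideal balanced load = 52 / 2 = 26.0

26.0


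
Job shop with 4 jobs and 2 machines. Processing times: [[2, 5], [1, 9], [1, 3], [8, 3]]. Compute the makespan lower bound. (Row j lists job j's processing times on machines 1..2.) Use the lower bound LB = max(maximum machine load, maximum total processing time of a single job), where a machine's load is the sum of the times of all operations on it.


Machine loads:
  Machine 1: 2 + 1 + 1 + 8 = 12
  Machine 2: 5 + 9 + 3 + 3 = 20
Max machine load = 20
Job totals:
  Job 1: 7
  Job 2: 10
  Job 3: 4
  Job 4: 11
Max job total = 11
Lower bound = max(20, 11) = 20

20


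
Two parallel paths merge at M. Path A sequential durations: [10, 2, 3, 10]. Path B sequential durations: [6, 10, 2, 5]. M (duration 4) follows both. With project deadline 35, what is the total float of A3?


Forward pass: ES(A3) = sum of predecessors on chain A = 12
EF = ES + duration = 12 + 3 = 15
Backward pass: LF(M) = deadline = 35; LS(M) = 35 - 4 = 31
LF(A3) = LS(M) - sum(successors on chain A) = 31 - 10 = 21
LS = LF - duration = 21 - 3 = 18
Total float = LS - ES = 18 - 12 = 6

6


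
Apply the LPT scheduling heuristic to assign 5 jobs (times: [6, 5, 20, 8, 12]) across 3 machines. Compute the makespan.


Sort jobs in decreasing order (LPT): [20, 12, 8, 6, 5]
Assign each job to the least loaded machine:
  Machine 1: jobs [20], load = 20
  Machine 2: jobs [12, 5], load = 17
  Machine 3: jobs [8, 6], load = 14
Makespan = max load = 20

20


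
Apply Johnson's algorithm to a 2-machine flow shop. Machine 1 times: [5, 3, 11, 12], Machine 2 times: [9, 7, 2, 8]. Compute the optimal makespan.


Apply Johnson's rule:
  Group 1 (a <= b): [(2, 3, 7), (1, 5, 9)]
  Group 2 (a > b): [(4, 12, 8), (3, 11, 2)]
Optimal job order: [2, 1, 4, 3]
Schedule:
  Job 2: M1 done at 3, M2 done at 10
  Job 1: M1 done at 8, M2 done at 19
  Job 4: M1 done at 20, M2 done at 28
  Job 3: M1 done at 31, M2 done at 33
Makespan = 33

33


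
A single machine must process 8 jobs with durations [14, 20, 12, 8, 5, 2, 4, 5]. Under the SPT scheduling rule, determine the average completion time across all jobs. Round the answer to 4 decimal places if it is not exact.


Sort jobs by processing time (SPT order): [2, 4, 5, 5, 8, 12, 14, 20]
Compute completion times sequentially:
  Job 1: processing = 2, completes at 2
  Job 2: processing = 4, completes at 6
  Job 3: processing = 5, completes at 11
  Job 4: processing = 5, completes at 16
  Job 5: processing = 8, completes at 24
  Job 6: processing = 12, completes at 36
  Job 7: processing = 14, completes at 50
  Job 8: processing = 20, completes at 70
Sum of completion times = 215
Average completion time = 215/8 = 26.875

26.875


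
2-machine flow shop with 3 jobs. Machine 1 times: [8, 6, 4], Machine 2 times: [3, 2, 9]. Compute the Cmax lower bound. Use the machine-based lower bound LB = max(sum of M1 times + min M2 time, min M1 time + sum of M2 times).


LB1 = sum(M1 times) + min(M2 times) = 18 + 2 = 20
LB2 = min(M1 times) + sum(M2 times) = 4 + 14 = 18
Lower bound = max(LB1, LB2) = max(20, 18) = 20

20


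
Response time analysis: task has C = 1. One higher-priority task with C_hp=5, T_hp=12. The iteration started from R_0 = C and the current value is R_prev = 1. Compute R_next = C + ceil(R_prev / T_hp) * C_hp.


R_next = C + ceil(R_prev / T_hp) * C_hp
ceil(1 / 12) = ceil(0.0833) = 1
Interference = 1 * 5 = 5
R_next = 1 + 5 = 6

6


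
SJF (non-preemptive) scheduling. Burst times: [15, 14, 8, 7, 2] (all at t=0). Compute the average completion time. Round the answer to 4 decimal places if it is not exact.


SJF order (ascending): [2, 7, 8, 14, 15]
Completion times:
  Job 1: burst=2, C=2
  Job 2: burst=7, C=9
  Job 3: burst=8, C=17
  Job 4: burst=14, C=31
  Job 5: burst=15, C=46
Average completion = 105/5 = 21.0

21.0


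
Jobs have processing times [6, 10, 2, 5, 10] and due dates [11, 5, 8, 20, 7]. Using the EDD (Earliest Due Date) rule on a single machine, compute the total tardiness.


Sort by due date (EDD order): [(10, 5), (10, 7), (2, 8), (6, 11), (5, 20)]
Compute completion times and tardiness:
  Job 1: p=10, d=5, C=10, tardiness=max(0,10-5)=5
  Job 2: p=10, d=7, C=20, tardiness=max(0,20-7)=13
  Job 3: p=2, d=8, C=22, tardiness=max(0,22-8)=14
  Job 4: p=6, d=11, C=28, tardiness=max(0,28-11)=17
  Job 5: p=5, d=20, C=33, tardiness=max(0,33-20)=13
Total tardiness = 62

62


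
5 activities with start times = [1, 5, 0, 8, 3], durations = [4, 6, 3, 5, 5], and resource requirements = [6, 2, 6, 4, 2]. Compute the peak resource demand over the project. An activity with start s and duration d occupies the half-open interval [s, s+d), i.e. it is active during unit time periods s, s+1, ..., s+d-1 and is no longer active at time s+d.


Each activity i is active on [start_i, start_i + duration_i).
Compute total resource usage per time slot:
  t=0: active resources = [6], total = 6
  t=1: active resources = [6, 6], total = 12
  t=2: active resources = [6, 6], total = 12
  t=3: active resources = [6, 2], total = 8
  t=4: active resources = [6, 2], total = 8
  t=5: active resources = [2, 2], total = 4
  t=6: active resources = [2, 2], total = 4
  t=7: active resources = [2, 2], total = 4
  t=8: active resources = [2, 4], total = 6
  t=9: active resources = [2, 4], total = 6
  t=10: active resources = [2, 4], total = 6
  t=11: active resources = [4], total = 4
  t=12: active resources = [4], total = 4
Peak resource demand = 12

12


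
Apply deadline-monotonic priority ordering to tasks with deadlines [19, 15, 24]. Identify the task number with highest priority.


Sort tasks by relative deadline (ascending):
  Task 2: deadline = 15
  Task 1: deadline = 19
  Task 3: deadline = 24
Priority order (highest first): [2, 1, 3]
Highest priority task = 2

2


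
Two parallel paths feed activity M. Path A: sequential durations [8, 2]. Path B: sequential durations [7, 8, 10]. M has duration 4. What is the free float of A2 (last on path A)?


ES(A2) = sum of predecessors on chain A = 8
EF(A2) = ES + duration = 8 + 2 = 10
Successor of A2 is M. ES(M) = max(sum(A), sum(B)) = max(10, 25) = 25
Free float = ES(successor) - EF(current) = 25 - 10 = 15

15


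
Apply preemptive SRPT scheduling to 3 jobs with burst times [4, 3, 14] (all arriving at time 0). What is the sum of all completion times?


Since all jobs arrive at t=0, SRPT equals SPT ordering.
SPT order: [3, 4, 14]
Completion times:
  Job 1: p=3, C=3
  Job 2: p=4, C=7
  Job 3: p=14, C=21
Total completion time = 3 + 7 + 21 = 31

31


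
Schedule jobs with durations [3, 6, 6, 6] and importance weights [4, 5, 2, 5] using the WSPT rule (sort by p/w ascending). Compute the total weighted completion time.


Compute p/w ratios and sort ascending (WSPT): [(3, 4), (6, 5), (6, 5), (6, 2)]
Compute weighted completion times:
  Job (p=3,w=4): C=3, w*C=4*3=12
  Job (p=6,w=5): C=9, w*C=5*9=45
  Job (p=6,w=5): C=15, w*C=5*15=75
  Job (p=6,w=2): C=21, w*C=2*21=42
Total weighted completion time = 174

174


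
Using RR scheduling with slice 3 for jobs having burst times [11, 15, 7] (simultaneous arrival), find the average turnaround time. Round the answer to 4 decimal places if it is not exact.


Time quantum = 3
Execution trace:
  J1 runs 3 units, time = 3
  J2 runs 3 units, time = 6
  J3 runs 3 units, time = 9
  J1 runs 3 units, time = 12
  J2 runs 3 units, time = 15
  J3 runs 3 units, time = 18
  J1 runs 3 units, time = 21
  J2 runs 3 units, time = 24
  J3 runs 1 units, time = 25
  J1 runs 2 units, time = 27
  J2 runs 3 units, time = 30
  J2 runs 3 units, time = 33
Finish times: [27, 33, 25]
Average turnaround = 85/3 = 28.3333

28.3333


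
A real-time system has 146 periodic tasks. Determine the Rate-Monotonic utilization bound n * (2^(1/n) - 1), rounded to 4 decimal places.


Compute 2^(1/146) = 1.0047588711
Subtract 1: 1.0047588711 - 1 = 0.0047588711
Multiply by n: 146 * 0.0047588711 = 0.6947951806
Round to 4 dp: 0.6948

0.6948


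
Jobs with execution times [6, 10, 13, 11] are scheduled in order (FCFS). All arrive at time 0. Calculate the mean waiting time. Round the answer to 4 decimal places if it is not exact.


FCFS order (as given): [6, 10, 13, 11]
Waiting times:
  Job 1: wait = 0
  Job 2: wait = 6
  Job 3: wait = 16
  Job 4: wait = 29
Sum of waiting times = 51
Average waiting time = 51/4 = 12.75

12.75


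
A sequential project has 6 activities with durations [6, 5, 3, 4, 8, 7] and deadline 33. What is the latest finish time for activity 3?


LF(activity 3) = deadline - sum of successor durations
Successors: activities 4 through 6 with durations [4, 8, 7]
Sum of successor durations = 19
LF = 33 - 19 = 14

14


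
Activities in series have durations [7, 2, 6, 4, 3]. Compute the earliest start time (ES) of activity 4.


Activity 4 starts after activities 1 through 3 complete.
Predecessor durations: [7, 2, 6]
ES = 7 + 2 + 6 = 15

15


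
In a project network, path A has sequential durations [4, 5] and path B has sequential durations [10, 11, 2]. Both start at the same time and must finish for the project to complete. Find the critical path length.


Path A total = 4 + 5 = 9
Path B total = 10 + 11 + 2 = 23
Critical path = longest path = max(9, 23) = 23

23


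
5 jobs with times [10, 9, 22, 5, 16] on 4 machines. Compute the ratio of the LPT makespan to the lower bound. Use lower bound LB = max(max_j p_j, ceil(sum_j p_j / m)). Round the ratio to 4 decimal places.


LPT order: [22, 16, 10, 9, 5]
Machine loads after assignment: [22, 16, 10, 14]
LPT makespan = 22
Lower bound = max(max_job, ceil(total/4)) = max(22, 16) = 22
Ratio = 22 / 22 = 1.0

1.0


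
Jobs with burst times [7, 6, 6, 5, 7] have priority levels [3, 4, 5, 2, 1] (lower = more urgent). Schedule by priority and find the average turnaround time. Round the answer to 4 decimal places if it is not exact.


Sort by priority (ascending = highest first):
Order: [(1, 7), (2, 5), (3, 7), (4, 6), (5, 6)]
Completion times:
  Priority 1, burst=7, C=7
  Priority 2, burst=5, C=12
  Priority 3, burst=7, C=19
  Priority 4, burst=6, C=25
  Priority 5, burst=6, C=31
Average turnaround = 94/5 = 18.8

18.8


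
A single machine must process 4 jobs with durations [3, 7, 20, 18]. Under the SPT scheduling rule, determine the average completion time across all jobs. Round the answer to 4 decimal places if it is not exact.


Sort jobs by processing time (SPT order): [3, 7, 18, 20]
Compute completion times sequentially:
  Job 1: processing = 3, completes at 3
  Job 2: processing = 7, completes at 10
  Job 3: processing = 18, completes at 28
  Job 4: processing = 20, completes at 48
Sum of completion times = 89
Average completion time = 89/4 = 22.25

22.25


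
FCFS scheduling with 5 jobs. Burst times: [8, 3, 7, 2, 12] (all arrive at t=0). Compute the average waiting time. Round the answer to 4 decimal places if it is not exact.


FCFS order (as given): [8, 3, 7, 2, 12]
Waiting times:
  Job 1: wait = 0
  Job 2: wait = 8
  Job 3: wait = 11
  Job 4: wait = 18
  Job 5: wait = 20
Sum of waiting times = 57
Average waiting time = 57/5 = 11.4

11.4


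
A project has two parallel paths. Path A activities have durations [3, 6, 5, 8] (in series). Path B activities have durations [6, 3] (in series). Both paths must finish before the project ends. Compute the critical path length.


Path A total = 3 + 6 + 5 + 8 = 22
Path B total = 6 + 3 = 9
Critical path = longest path = max(22, 9) = 22

22


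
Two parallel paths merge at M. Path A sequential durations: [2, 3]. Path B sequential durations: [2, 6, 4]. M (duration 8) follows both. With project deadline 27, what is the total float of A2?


Forward pass: ES(A2) = sum of predecessors on chain A = 2
EF = ES + duration = 2 + 3 = 5
Backward pass: LF(M) = deadline = 27; LS(M) = 27 - 8 = 19
LF(A2) = LS(M) - sum(successors on chain A) = 19 - 0 = 19
LS = LF - duration = 19 - 3 = 16
Total float = LS - ES = 16 - 2 = 14

14


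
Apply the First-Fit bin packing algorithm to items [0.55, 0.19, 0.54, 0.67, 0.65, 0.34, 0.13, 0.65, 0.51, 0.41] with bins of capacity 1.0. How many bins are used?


Place items sequentially using First-Fit:
  Item 0.55 -> new Bin 1
  Item 0.19 -> Bin 1 (now 0.74)
  Item 0.54 -> new Bin 2
  Item 0.67 -> new Bin 3
  Item 0.65 -> new Bin 4
  Item 0.34 -> Bin 2 (now 0.88)
  Item 0.13 -> Bin 1 (now 0.87)
  Item 0.65 -> new Bin 5
  Item 0.51 -> new Bin 6
  Item 0.41 -> Bin 6 (now 0.92)
Total bins used = 6

6


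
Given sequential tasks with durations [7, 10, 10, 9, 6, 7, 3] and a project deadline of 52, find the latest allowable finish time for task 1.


LF(activity 1) = deadline - sum of successor durations
Successors: activities 2 through 7 with durations [10, 10, 9, 6, 7, 3]
Sum of successor durations = 45
LF = 52 - 45 = 7

7


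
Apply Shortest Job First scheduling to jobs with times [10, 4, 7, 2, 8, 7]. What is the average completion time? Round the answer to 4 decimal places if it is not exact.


SJF order (ascending): [2, 4, 7, 7, 8, 10]
Completion times:
  Job 1: burst=2, C=2
  Job 2: burst=4, C=6
  Job 3: burst=7, C=13
  Job 4: burst=7, C=20
  Job 5: burst=8, C=28
  Job 6: burst=10, C=38
Average completion = 107/6 = 17.8333

17.8333


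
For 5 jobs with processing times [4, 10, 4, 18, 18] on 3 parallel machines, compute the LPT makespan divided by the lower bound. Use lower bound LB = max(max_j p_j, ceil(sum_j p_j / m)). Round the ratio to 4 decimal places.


LPT order: [18, 18, 10, 4, 4]
Machine loads after assignment: [18, 18, 18]
LPT makespan = 18
Lower bound = max(max_job, ceil(total/3)) = max(18, 18) = 18
Ratio = 18 / 18 = 1.0

1.0


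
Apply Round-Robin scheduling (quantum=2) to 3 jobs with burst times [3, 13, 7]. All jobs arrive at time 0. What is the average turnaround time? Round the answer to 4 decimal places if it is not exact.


Time quantum = 2
Execution trace:
  J1 runs 2 units, time = 2
  J2 runs 2 units, time = 4
  J3 runs 2 units, time = 6
  J1 runs 1 units, time = 7
  J2 runs 2 units, time = 9
  J3 runs 2 units, time = 11
  J2 runs 2 units, time = 13
  J3 runs 2 units, time = 15
  J2 runs 2 units, time = 17
  J3 runs 1 units, time = 18
  J2 runs 2 units, time = 20
  J2 runs 2 units, time = 22
  J2 runs 1 units, time = 23
Finish times: [7, 23, 18]
Average turnaround = 48/3 = 16.0

16.0


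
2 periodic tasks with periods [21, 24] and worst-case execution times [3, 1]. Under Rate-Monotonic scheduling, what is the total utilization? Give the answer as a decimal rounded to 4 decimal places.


Compute individual utilizations (exact fractions):
  Task 1: C/T = 3/21 = 1/7 (approx. 0.1429)
  Task 2: C/T = 1/24 (approx. 0.0417)
Total utilization U = 1/7 + 1/24 = 31/168
Rounded to 4 decimal places: U = 0.1845
RM (Liu & Layland) bound for 2 tasks = 0.828427; compare with U = 31/168 (approx. 0.184524)
U <= bound, so schedulable by RM sufficient condition.

0.1845


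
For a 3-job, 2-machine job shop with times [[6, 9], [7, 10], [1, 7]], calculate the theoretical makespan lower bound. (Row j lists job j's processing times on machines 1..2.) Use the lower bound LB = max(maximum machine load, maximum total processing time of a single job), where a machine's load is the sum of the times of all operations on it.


Machine loads:
  Machine 1: 6 + 7 + 1 = 14
  Machine 2: 9 + 10 + 7 = 26
Max machine load = 26
Job totals:
  Job 1: 15
  Job 2: 17
  Job 3: 8
Max job total = 17
Lower bound = max(26, 17) = 26

26


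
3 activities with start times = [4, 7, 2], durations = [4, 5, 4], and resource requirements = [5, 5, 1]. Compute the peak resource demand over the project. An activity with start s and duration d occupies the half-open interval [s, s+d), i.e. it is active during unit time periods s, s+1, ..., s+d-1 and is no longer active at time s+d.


Each activity i is active on [start_i, start_i + duration_i).
Compute total resource usage per time slot:
  t=0: active resources = [], total = 0
  t=1: active resources = [], total = 0
  t=2: active resources = [1], total = 1
  t=3: active resources = [1], total = 1
  t=4: active resources = [5, 1], total = 6
  t=5: active resources = [5, 1], total = 6
  t=6: active resources = [5], total = 5
  t=7: active resources = [5, 5], total = 10
  t=8: active resources = [5], total = 5
  t=9: active resources = [5], total = 5
  t=10: active resources = [5], total = 5
  t=11: active resources = [5], total = 5
Peak resource demand = 10

10
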